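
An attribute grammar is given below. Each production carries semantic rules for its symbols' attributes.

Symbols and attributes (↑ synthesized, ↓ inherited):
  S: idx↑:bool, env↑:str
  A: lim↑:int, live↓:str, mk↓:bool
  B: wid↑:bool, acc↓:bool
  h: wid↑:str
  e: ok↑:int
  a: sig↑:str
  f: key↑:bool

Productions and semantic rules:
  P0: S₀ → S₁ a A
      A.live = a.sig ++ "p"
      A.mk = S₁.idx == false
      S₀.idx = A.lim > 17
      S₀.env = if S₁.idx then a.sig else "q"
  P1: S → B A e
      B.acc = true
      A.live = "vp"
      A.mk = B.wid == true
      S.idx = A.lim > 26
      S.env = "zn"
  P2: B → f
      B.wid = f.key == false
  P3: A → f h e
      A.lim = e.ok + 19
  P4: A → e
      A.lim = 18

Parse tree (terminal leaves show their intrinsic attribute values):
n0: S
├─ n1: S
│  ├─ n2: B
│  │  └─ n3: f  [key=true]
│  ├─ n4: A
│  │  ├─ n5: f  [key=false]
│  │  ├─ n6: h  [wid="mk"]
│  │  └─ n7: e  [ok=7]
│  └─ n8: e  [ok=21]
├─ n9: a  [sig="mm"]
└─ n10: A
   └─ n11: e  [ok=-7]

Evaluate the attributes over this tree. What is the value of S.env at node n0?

"q"

1. n2.acc = true  [true]
2. n3.key = true  [terminal]
3. n2.wid = false  [f.key == false]
4. n4.live = "vp"  ["vp"]
5. n4.mk = false  [B.wid == true]
6. n5.key = false  [terminal]
7. n6.wid = "mk"  [terminal]
8. n7.ok = 7  [terminal]
9. n4.lim = 26  [e.ok + 19]
10. n8.ok = 21  [terminal]
11. n1.idx = false  [A.lim > 26]
12. n1.env = "zn"  ["zn"]
13. n9.sig = "mm"  [terminal]
14. n10.live = "mmp"  [a.sig ++ "p"]
15. n10.mk = true  [S₁.idx == false]
16. n11.ok = -7  [terminal]
17. n10.lim = 18  [18]
18. n0.idx = true  [A.lim > 17]
19. n0.env = "q"  [if S₁.idx then a.sig else "q"]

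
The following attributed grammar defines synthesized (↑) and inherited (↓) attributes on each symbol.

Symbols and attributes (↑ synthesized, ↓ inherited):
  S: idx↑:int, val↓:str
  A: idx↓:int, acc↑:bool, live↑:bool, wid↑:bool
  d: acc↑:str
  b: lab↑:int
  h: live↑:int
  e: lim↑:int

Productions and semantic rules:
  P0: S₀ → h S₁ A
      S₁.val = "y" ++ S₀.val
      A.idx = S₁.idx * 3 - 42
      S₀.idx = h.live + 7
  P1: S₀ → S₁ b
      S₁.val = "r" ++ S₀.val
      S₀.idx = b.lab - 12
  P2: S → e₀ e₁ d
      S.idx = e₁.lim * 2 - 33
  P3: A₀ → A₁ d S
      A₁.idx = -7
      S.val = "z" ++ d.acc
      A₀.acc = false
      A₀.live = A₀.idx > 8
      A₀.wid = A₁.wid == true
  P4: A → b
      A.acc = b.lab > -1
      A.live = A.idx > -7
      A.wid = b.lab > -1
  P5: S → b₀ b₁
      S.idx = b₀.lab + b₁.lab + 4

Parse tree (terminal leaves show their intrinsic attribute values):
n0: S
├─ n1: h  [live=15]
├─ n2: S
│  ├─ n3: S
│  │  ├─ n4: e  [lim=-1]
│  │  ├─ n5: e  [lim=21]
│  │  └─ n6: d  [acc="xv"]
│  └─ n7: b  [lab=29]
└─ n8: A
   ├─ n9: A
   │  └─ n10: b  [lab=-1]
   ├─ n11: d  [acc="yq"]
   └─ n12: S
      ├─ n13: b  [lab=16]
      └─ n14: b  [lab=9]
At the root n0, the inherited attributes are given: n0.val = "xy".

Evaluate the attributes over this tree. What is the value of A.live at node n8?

1. n0.val = "xy"  [given at root]
2. n1.live = 15  [terminal]
3. n2.val = "yxy"  ["y" ++ S₀.val]
4. n3.val = "ryxy"  ["r" ++ S₀.val]
5. n4.lim = -1  [terminal]
6. n5.lim = 21  [terminal]
7. n6.acc = "xv"  [terminal]
8. n3.idx = 9  [e₁.lim * 2 - 33]
9. n7.lab = 29  [terminal]
10. n2.idx = 17  [b.lab - 12]
11. n8.idx = 9  [S₁.idx * 3 - 42]
12. n9.idx = -7  [-7]
13. n10.lab = -1  [terminal]
14. n9.acc = false  [b.lab > -1]
15. n9.live = false  [A.idx > -7]
16. n9.wid = false  [b.lab > -1]
17. n11.acc = "yq"  [terminal]
18. n12.val = "zyq"  ["z" ++ d.acc]
19. n13.lab = 16  [terminal]
20. n14.lab = 9  [terminal]
21. n12.idx = 29  [b₀.lab + b₁.lab + 4]
22. n8.acc = false  [false]
23. n8.live = true  [A₀.idx > 8]
24. n8.wid = false  [A₁.wid == true]
25. n0.idx = 22  [h.live + 7]

true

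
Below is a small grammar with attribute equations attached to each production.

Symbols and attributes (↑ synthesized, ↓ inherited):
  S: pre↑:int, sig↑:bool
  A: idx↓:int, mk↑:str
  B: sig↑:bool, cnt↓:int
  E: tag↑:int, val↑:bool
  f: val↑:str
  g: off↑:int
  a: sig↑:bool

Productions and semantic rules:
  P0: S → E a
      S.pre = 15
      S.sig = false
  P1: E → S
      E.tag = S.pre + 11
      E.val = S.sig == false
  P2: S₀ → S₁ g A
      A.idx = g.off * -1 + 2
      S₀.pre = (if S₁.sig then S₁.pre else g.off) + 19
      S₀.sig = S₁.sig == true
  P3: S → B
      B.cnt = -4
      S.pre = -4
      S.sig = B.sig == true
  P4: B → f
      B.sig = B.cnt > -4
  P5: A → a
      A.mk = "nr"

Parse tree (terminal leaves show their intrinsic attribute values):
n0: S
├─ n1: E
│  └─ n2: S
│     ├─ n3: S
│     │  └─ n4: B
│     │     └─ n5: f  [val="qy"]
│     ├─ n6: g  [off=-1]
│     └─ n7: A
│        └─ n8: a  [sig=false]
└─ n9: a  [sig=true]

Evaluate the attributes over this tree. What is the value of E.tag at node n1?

1. n4.cnt = -4  [-4]
2. n5.val = "qy"  [terminal]
3. n4.sig = false  [B.cnt > -4]
4. n3.pre = -4  [-4]
5. n3.sig = false  [B.sig == true]
6. n6.off = -1  [terminal]
7. n7.idx = 3  [g.off * -1 + 2]
8. n8.sig = false  [terminal]
9. n7.mk = "nr"  ["nr"]
10. n2.pre = 18  [(if S₁.sig then S₁.pre else g.off) + 19]
11. n2.sig = false  [S₁.sig == true]
12. n1.tag = 29  [S.pre + 11]
13. n1.val = true  [S.sig == false]
14. n9.sig = true  [terminal]
15. n0.pre = 15  [15]
16. n0.sig = false  [false]

29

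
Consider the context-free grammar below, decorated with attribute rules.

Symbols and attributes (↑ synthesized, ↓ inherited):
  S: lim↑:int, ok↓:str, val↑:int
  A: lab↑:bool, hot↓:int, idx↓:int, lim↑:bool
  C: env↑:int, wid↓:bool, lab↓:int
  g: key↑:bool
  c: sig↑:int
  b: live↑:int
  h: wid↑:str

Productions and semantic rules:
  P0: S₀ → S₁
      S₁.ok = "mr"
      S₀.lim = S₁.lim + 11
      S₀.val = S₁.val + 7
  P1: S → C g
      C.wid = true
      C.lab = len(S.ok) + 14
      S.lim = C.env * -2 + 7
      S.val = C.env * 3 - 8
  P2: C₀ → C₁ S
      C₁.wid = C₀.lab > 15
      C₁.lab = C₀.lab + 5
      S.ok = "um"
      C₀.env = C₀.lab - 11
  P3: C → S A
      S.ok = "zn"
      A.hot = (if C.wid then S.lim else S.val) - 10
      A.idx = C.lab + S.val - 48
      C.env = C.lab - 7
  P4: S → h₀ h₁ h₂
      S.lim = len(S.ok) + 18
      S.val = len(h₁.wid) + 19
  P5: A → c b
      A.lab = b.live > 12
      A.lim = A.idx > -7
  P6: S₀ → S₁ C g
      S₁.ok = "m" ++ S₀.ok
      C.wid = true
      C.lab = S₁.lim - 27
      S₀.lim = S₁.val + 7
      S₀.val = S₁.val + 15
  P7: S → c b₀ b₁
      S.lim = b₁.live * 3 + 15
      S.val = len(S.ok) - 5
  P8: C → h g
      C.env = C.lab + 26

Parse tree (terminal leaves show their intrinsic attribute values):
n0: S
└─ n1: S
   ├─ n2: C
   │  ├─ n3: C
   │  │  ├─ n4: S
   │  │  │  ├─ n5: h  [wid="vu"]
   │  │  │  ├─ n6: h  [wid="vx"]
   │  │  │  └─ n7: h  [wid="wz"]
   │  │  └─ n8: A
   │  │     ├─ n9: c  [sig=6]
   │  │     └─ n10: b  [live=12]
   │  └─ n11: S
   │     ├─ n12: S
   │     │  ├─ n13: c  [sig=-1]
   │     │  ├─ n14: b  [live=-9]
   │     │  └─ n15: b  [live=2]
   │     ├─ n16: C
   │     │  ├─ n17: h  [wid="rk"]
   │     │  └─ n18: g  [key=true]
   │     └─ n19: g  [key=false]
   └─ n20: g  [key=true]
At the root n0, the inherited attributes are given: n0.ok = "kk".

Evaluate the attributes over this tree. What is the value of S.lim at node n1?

-3

1. n0.ok = "kk"  [given at root]
2. n1.ok = "mr"  ["mr"]
3. n2.wid = true  [true]
4. n2.lab = 16  [len(S.ok) + 14]
5. n3.wid = true  [C₀.lab > 15]
6. n3.lab = 21  [C₀.lab + 5]
7. n4.ok = "zn"  ["zn"]
8. n5.wid = "vu"  [terminal]
9. n6.wid = "vx"  [terminal]
10. n7.wid = "wz"  [terminal]
11. n4.lim = 20  [len(S.ok) + 18]
12. n4.val = 21  [len(h₁.wid) + 19]
13. n8.hot = 10  [(if C.wid then S.lim else S.val) - 10]
14. n8.idx = -6  [C.lab + S.val - 48]
15. n9.sig = 6  [terminal]
16. n10.live = 12  [terminal]
17. n8.lab = false  [b.live > 12]
18. n8.lim = true  [A.idx > -7]
19. n3.env = 14  [C.lab - 7]
20. n11.ok = "um"  ["um"]
21. n12.ok = "mum"  ["m" ++ S₀.ok]
22. n13.sig = -1  [terminal]
23. n14.live = -9  [terminal]
24. n15.live = 2  [terminal]
25. n12.lim = 21  [b₁.live * 3 + 15]
26. n12.val = -2  [len(S.ok) - 5]
27. n16.wid = true  [true]
28. n16.lab = -6  [S₁.lim - 27]
29. n17.wid = "rk"  [terminal]
30. n18.key = true  [terminal]
31. n16.env = 20  [C.lab + 26]
32. n19.key = false  [terminal]
33. n11.lim = 5  [S₁.val + 7]
34. n11.val = 13  [S₁.val + 15]
35. n2.env = 5  [C₀.lab - 11]
36. n20.key = true  [terminal]
37. n1.lim = -3  [C.env * -2 + 7]
38. n1.val = 7  [C.env * 3 - 8]
39. n0.lim = 8  [S₁.lim + 11]
40. n0.val = 14  [S₁.val + 7]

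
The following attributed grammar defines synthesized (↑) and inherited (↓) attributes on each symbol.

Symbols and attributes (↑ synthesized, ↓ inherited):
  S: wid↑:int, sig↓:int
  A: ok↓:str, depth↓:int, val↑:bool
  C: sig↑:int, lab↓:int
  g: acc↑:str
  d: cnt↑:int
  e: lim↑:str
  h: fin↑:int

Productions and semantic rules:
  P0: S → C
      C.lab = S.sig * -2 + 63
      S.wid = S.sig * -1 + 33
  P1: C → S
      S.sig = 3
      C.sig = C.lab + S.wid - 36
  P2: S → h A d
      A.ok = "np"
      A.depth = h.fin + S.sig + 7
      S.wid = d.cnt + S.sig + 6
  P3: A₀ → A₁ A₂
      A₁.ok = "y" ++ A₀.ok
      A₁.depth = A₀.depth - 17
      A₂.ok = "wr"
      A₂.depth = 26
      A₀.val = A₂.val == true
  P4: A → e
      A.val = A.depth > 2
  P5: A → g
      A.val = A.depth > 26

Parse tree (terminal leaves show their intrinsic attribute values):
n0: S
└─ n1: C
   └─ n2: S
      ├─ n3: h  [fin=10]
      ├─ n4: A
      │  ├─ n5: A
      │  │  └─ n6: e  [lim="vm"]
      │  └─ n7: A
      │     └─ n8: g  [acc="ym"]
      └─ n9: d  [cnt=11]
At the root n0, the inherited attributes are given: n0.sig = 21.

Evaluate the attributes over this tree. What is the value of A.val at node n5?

true

1. n0.sig = 21  [given at root]
2. n1.lab = 21  [S.sig * -2 + 63]
3. n2.sig = 3  [3]
4. n3.fin = 10  [terminal]
5. n4.ok = "np"  ["np"]
6. n4.depth = 20  [h.fin + S.sig + 7]
7. n5.ok = "ynp"  ["y" ++ A₀.ok]
8. n5.depth = 3  [A₀.depth - 17]
9. n6.lim = "vm"  [terminal]
10. n5.val = true  [A.depth > 2]
11. n7.ok = "wr"  ["wr"]
12. n7.depth = 26  [26]
13. n8.acc = "ym"  [terminal]
14. n7.val = false  [A.depth > 26]
15. n4.val = false  [A₂.val == true]
16. n9.cnt = 11  [terminal]
17. n2.wid = 20  [d.cnt + S.sig + 6]
18. n1.sig = 5  [C.lab + S.wid - 36]
19. n0.wid = 12  [S.sig * -1 + 33]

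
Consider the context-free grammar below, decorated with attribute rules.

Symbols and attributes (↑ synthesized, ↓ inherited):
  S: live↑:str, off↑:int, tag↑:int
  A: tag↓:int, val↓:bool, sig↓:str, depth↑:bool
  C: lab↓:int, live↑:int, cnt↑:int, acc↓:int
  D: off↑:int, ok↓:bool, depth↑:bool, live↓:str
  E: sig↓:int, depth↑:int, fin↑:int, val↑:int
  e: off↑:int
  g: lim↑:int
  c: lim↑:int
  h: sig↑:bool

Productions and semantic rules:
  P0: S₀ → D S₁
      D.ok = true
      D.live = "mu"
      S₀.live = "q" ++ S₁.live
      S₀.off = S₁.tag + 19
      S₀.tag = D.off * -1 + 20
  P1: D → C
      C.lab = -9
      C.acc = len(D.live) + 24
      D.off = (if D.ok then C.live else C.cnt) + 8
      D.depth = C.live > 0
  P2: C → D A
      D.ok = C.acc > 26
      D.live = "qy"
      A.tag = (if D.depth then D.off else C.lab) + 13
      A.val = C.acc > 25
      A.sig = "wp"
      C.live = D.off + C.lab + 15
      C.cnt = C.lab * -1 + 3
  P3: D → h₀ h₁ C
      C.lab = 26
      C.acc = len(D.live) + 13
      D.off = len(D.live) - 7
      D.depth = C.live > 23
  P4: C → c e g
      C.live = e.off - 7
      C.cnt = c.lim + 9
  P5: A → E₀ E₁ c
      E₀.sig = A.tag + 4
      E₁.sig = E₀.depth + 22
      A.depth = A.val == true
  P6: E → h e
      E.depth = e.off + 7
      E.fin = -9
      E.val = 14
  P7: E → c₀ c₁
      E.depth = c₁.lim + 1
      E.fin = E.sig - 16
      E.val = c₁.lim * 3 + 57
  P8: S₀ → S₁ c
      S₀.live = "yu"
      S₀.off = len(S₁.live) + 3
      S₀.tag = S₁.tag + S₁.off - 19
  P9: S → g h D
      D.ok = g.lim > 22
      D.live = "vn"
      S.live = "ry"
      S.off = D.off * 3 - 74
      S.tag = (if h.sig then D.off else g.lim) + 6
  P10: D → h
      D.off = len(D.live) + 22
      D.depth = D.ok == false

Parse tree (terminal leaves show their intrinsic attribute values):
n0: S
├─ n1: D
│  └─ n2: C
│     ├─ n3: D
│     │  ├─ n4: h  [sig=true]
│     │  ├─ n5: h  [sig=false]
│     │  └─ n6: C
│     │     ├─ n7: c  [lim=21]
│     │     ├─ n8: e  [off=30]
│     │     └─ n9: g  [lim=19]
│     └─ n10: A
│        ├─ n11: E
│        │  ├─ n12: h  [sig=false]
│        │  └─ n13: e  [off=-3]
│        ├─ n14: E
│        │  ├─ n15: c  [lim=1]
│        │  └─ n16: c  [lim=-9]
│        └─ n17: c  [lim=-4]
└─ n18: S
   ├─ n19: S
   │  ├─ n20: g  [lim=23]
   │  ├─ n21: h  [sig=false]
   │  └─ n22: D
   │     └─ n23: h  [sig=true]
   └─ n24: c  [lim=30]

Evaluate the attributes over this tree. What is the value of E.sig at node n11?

1. n1.ok = true  [true]
2. n1.live = "mu"  ["mu"]
3. n2.lab = -9  [-9]
4. n2.acc = 26  [len(D.live) + 24]
5. n3.ok = false  [C.acc > 26]
6. n3.live = "qy"  ["qy"]
7. n4.sig = true  [terminal]
8. n5.sig = false  [terminal]
9. n6.lab = 26  [26]
10. n6.acc = 15  [len(D.live) + 13]
11. n7.lim = 21  [terminal]
12. n8.off = 30  [terminal]
13. n9.lim = 19  [terminal]
14. n6.live = 23  [e.off - 7]
15. n6.cnt = 30  [c.lim + 9]
16. n3.off = -5  [len(D.live) - 7]
17. n3.depth = false  [C.live > 23]
18. n10.tag = 4  [(if D.depth then D.off else C.lab) + 13]
19. n10.val = true  [C.acc > 25]
20. n10.sig = "wp"  ["wp"]
21. n11.sig = 8  [A.tag + 4]
22. n12.sig = false  [terminal]
23. n13.off = -3  [terminal]
24. n11.depth = 4  [e.off + 7]
25. n11.fin = -9  [-9]
26. n11.val = 14  [14]
27. n14.sig = 26  [E₀.depth + 22]
28. n15.lim = 1  [terminal]
29. n16.lim = -9  [terminal]
30. n14.depth = -8  [c₁.lim + 1]
31. n14.fin = 10  [E.sig - 16]
32. n14.val = 30  [c₁.lim * 3 + 57]
33. n17.lim = -4  [terminal]
34. n10.depth = true  [A.val == true]
35. n2.live = 1  [D.off + C.lab + 15]
36. n2.cnt = 12  [C.lab * -1 + 3]
37. n1.off = 9  [(if D.ok then C.live else C.cnt) + 8]
38. n1.depth = true  [C.live > 0]
39. n20.lim = 23  [terminal]
40. n21.sig = false  [terminal]
41. n22.ok = true  [g.lim > 22]
42. n22.live = "vn"  ["vn"]
43. n23.sig = true  [terminal]
44. n22.off = 24  [len(D.live) + 22]
45. n22.depth = false  [D.ok == false]
46. n19.live = "ry"  ["ry"]
47. n19.off = -2  [D.off * 3 - 74]
48. n19.tag = 29  [(if h.sig then D.off else g.lim) + 6]
49. n24.lim = 30  [terminal]
50. n18.live = "yu"  ["yu"]
51. n18.off = 5  [len(S₁.live) + 3]
52. n18.tag = 8  [S₁.tag + S₁.off - 19]
53. n0.live = "qyu"  ["q" ++ S₁.live]
54. n0.off = 27  [S₁.tag + 19]
55. n0.tag = 11  [D.off * -1 + 20]

8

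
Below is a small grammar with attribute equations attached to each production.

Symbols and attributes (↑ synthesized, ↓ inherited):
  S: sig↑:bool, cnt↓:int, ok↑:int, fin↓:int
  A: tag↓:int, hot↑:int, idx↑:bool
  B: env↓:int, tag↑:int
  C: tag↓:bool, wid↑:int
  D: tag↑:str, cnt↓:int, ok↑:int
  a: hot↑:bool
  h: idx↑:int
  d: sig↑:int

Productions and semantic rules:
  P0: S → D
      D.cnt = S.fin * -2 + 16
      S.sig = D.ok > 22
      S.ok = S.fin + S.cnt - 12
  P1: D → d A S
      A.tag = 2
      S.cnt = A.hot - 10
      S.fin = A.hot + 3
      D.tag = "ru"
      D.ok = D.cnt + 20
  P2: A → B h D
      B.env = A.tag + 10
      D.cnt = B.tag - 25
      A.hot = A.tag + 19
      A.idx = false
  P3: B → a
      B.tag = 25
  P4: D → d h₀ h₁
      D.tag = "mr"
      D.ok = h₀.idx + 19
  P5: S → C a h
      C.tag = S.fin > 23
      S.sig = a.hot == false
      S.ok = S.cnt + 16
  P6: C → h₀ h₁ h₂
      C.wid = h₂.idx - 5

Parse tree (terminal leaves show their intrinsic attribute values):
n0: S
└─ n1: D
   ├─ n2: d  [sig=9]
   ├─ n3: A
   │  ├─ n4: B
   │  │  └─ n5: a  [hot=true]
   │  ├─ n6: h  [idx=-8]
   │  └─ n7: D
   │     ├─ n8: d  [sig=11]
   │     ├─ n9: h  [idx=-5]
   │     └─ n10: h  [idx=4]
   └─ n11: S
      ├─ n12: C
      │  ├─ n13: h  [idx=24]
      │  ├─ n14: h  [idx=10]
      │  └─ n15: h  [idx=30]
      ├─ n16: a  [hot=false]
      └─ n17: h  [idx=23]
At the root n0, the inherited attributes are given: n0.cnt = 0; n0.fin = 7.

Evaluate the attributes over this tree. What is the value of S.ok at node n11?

27

1. n0.cnt = 0  [given at root]
2. n0.fin = 7  [given at root]
3. n1.cnt = 2  [S.fin * -2 + 16]
4. n2.sig = 9  [terminal]
5. n3.tag = 2  [2]
6. n4.env = 12  [A.tag + 10]
7. n5.hot = true  [terminal]
8. n4.tag = 25  [25]
9. n6.idx = -8  [terminal]
10. n7.cnt = 0  [B.tag - 25]
11. n8.sig = 11  [terminal]
12. n9.idx = -5  [terminal]
13. n10.idx = 4  [terminal]
14. n7.tag = "mr"  ["mr"]
15. n7.ok = 14  [h₀.idx + 19]
16. n3.hot = 21  [A.tag + 19]
17. n3.idx = false  [false]
18. n11.cnt = 11  [A.hot - 10]
19. n11.fin = 24  [A.hot + 3]
20. n12.tag = true  [S.fin > 23]
21. n13.idx = 24  [terminal]
22. n14.idx = 10  [terminal]
23. n15.idx = 30  [terminal]
24. n12.wid = 25  [h₂.idx - 5]
25. n16.hot = false  [terminal]
26. n17.idx = 23  [terminal]
27. n11.sig = true  [a.hot == false]
28. n11.ok = 27  [S.cnt + 16]
29. n1.tag = "ru"  ["ru"]
30. n1.ok = 22  [D.cnt + 20]
31. n0.sig = false  [D.ok > 22]
32. n0.ok = -5  [S.fin + S.cnt - 12]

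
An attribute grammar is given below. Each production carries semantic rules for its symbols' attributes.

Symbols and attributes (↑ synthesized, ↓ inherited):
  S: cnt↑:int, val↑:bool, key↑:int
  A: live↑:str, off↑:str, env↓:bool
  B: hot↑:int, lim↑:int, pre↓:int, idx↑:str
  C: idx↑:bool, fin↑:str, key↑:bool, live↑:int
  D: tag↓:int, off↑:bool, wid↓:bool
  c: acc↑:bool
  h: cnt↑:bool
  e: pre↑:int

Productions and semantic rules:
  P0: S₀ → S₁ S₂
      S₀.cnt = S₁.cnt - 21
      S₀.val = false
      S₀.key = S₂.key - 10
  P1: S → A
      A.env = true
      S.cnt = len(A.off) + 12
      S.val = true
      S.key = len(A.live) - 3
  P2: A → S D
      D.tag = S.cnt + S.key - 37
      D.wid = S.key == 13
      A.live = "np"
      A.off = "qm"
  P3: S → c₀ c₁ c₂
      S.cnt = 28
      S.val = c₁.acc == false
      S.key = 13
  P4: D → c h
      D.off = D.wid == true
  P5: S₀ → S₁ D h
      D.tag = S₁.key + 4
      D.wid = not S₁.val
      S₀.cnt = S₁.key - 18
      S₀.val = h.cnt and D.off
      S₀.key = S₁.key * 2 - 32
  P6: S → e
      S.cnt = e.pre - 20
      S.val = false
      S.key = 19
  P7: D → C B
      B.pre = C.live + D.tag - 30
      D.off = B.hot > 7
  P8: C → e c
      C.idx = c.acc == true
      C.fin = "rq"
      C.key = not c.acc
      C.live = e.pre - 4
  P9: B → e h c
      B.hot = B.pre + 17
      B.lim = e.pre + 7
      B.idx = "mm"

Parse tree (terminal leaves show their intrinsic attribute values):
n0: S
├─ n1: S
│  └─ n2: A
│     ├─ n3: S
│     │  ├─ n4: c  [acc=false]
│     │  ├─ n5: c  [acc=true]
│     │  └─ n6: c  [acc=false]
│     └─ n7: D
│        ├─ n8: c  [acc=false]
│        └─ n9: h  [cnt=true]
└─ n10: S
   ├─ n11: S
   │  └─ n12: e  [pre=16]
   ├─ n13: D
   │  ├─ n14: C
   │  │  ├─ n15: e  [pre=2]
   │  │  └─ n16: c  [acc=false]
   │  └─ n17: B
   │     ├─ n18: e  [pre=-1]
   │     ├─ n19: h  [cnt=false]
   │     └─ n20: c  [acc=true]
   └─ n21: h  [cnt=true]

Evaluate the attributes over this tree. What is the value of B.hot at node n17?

8

1. n2.env = true  [true]
2. n4.acc = false  [terminal]
3. n5.acc = true  [terminal]
4. n6.acc = false  [terminal]
5. n3.cnt = 28  [28]
6. n3.val = false  [c₁.acc == false]
7. n3.key = 13  [13]
8. n7.tag = 4  [S.cnt + S.key - 37]
9. n7.wid = true  [S.key == 13]
10. n8.acc = false  [terminal]
11. n9.cnt = true  [terminal]
12. n7.off = true  [D.wid == true]
13. n2.live = "np"  ["np"]
14. n2.off = "qm"  ["qm"]
15. n1.cnt = 14  [len(A.off) + 12]
16. n1.val = true  [true]
17. n1.key = -1  [len(A.live) - 3]
18. n12.pre = 16  [terminal]
19. n11.cnt = -4  [e.pre - 20]
20. n11.val = false  [false]
21. n11.key = 19  [19]
22. n13.tag = 23  [S₁.key + 4]
23. n13.wid = true  [not S₁.val]
24. n15.pre = 2  [terminal]
25. n16.acc = false  [terminal]
26. n14.idx = false  [c.acc == true]
27. n14.fin = "rq"  ["rq"]
28. n14.key = true  [not c.acc]
29. n14.live = -2  [e.pre - 4]
30. n17.pre = -9  [C.live + D.tag - 30]
31. n18.pre = -1  [terminal]
32. n19.cnt = false  [terminal]
33. n20.acc = true  [terminal]
34. n17.hot = 8  [B.pre + 17]
35. n17.lim = 6  [e.pre + 7]
36. n17.idx = "mm"  ["mm"]
37. n13.off = true  [B.hot > 7]
38. n21.cnt = true  [terminal]
39. n10.cnt = 1  [S₁.key - 18]
40. n10.val = true  [h.cnt and D.off]
41. n10.key = 6  [S₁.key * 2 - 32]
42. n0.cnt = -7  [S₁.cnt - 21]
43. n0.val = false  [false]
44. n0.key = -4  [S₂.key - 10]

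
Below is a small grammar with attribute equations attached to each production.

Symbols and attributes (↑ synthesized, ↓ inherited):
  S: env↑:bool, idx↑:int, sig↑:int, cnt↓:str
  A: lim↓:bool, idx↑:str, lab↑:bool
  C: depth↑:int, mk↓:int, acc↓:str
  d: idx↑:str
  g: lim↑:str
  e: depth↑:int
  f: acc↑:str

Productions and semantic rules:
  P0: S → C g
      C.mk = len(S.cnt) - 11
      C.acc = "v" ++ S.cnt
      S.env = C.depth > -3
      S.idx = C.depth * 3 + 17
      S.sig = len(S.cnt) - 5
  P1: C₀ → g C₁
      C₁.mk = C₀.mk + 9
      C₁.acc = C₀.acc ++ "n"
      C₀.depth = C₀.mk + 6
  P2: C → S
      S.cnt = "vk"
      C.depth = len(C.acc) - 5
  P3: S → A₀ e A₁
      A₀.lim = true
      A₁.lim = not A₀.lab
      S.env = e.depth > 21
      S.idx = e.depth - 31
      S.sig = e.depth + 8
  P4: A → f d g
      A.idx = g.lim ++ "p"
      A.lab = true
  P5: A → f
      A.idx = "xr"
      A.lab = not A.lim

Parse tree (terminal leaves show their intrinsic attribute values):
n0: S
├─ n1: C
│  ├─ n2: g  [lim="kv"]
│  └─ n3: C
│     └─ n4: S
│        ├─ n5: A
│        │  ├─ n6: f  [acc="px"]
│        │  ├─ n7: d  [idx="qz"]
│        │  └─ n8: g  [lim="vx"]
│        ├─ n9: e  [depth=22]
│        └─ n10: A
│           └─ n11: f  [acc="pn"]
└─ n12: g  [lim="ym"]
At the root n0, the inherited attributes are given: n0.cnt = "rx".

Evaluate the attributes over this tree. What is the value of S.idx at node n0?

1. n0.cnt = "rx"  [given at root]
2. n1.mk = -9  [len(S.cnt) - 11]
3. n1.acc = "vrx"  ["v" ++ S.cnt]
4. n2.lim = "kv"  [terminal]
5. n3.mk = 0  [C₀.mk + 9]
6. n3.acc = "vrxn"  [C₀.acc ++ "n"]
7. n4.cnt = "vk"  ["vk"]
8. n5.lim = true  [true]
9. n6.acc = "px"  [terminal]
10. n7.idx = "qz"  [terminal]
11. n8.lim = "vx"  [terminal]
12. n5.idx = "vxp"  [g.lim ++ "p"]
13. n5.lab = true  [true]
14. n9.depth = 22  [terminal]
15. n10.lim = false  [not A₀.lab]
16. n11.acc = "pn"  [terminal]
17. n10.idx = "xr"  ["xr"]
18. n10.lab = true  [not A.lim]
19. n4.env = true  [e.depth > 21]
20. n4.idx = -9  [e.depth - 31]
21. n4.sig = 30  [e.depth + 8]
22. n3.depth = -1  [len(C.acc) - 5]
23. n1.depth = -3  [C₀.mk + 6]
24. n12.lim = "ym"  [terminal]
25. n0.env = false  [C.depth > -3]
26. n0.idx = 8  [C.depth * 3 + 17]
27. n0.sig = -3  [len(S.cnt) - 5]

8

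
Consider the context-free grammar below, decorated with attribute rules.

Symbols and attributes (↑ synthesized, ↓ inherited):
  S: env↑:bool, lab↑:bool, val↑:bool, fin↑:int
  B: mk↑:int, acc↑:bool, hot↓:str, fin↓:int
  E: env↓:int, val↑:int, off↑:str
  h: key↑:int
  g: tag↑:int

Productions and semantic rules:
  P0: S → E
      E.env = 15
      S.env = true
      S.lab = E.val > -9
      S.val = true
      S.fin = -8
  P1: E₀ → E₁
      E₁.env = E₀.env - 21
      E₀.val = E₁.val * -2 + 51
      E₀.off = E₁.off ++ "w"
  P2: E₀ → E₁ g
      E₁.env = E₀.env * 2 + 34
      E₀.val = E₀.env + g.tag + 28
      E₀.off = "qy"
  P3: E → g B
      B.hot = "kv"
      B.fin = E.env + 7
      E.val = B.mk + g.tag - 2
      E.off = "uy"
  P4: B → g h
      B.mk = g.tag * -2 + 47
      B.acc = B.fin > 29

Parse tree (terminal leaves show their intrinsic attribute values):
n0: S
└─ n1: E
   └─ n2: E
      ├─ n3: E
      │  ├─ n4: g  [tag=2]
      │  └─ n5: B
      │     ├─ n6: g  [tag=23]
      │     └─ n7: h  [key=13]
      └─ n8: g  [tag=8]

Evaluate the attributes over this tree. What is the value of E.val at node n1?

-9

1. n1.env = 15  [15]
2. n2.env = -6  [E₀.env - 21]
3. n3.env = 22  [E₀.env * 2 + 34]
4. n4.tag = 2  [terminal]
5. n5.hot = "kv"  ["kv"]
6. n5.fin = 29  [E.env + 7]
7. n6.tag = 23  [terminal]
8. n7.key = 13  [terminal]
9. n5.mk = 1  [g.tag * -2 + 47]
10. n5.acc = false  [B.fin > 29]
11. n3.val = 1  [B.mk + g.tag - 2]
12. n3.off = "uy"  ["uy"]
13. n8.tag = 8  [terminal]
14. n2.val = 30  [E₀.env + g.tag + 28]
15. n2.off = "qy"  ["qy"]
16. n1.val = -9  [E₁.val * -2 + 51]
17. n1.off = "qyw"  [E₁.off ++ "w"]
18. n0.env = true  [true]
19. n0.lab = false  [E.val > -9]
20. n0.val = true  [true]
21. n0.fin = -8  [-8]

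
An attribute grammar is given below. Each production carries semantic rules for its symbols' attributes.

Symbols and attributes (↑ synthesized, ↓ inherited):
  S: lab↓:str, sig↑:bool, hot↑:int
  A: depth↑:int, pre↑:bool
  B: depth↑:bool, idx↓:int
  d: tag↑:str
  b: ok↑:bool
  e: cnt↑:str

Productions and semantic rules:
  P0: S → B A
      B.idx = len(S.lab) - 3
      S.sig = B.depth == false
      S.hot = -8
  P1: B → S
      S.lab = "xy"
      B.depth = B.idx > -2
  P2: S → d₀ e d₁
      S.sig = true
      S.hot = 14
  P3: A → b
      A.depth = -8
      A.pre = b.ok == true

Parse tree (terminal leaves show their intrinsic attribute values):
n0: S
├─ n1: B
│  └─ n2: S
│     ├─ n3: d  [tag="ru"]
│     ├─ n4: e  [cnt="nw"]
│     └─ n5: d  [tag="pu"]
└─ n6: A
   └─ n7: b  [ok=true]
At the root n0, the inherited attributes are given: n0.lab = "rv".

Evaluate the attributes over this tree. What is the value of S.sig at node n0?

false

1. n0.lab = "rv"  [given at root]
2. n1.idx = -1  [len(S.lab) - 3]
3. n2.lab = "xy"  ["xy"]
4. n3.tag = "ru"  [terminal]
5. n4.cnt = "nw"  [terminal]
6. n5.tag = "pu"  [terminal]
7. n2.sig = true  [true]
8. n2.hot = 14  [14]
9. n1.depth = true  [B.idx > -2]
10. n7.ok = true  [terminal]
11. n6.depth = -8  [-8]
12. n6.pre = true  [b.ok == true]
13. n0.sig = false  [B.depth == false]
14. n0.hot = -8  [-8]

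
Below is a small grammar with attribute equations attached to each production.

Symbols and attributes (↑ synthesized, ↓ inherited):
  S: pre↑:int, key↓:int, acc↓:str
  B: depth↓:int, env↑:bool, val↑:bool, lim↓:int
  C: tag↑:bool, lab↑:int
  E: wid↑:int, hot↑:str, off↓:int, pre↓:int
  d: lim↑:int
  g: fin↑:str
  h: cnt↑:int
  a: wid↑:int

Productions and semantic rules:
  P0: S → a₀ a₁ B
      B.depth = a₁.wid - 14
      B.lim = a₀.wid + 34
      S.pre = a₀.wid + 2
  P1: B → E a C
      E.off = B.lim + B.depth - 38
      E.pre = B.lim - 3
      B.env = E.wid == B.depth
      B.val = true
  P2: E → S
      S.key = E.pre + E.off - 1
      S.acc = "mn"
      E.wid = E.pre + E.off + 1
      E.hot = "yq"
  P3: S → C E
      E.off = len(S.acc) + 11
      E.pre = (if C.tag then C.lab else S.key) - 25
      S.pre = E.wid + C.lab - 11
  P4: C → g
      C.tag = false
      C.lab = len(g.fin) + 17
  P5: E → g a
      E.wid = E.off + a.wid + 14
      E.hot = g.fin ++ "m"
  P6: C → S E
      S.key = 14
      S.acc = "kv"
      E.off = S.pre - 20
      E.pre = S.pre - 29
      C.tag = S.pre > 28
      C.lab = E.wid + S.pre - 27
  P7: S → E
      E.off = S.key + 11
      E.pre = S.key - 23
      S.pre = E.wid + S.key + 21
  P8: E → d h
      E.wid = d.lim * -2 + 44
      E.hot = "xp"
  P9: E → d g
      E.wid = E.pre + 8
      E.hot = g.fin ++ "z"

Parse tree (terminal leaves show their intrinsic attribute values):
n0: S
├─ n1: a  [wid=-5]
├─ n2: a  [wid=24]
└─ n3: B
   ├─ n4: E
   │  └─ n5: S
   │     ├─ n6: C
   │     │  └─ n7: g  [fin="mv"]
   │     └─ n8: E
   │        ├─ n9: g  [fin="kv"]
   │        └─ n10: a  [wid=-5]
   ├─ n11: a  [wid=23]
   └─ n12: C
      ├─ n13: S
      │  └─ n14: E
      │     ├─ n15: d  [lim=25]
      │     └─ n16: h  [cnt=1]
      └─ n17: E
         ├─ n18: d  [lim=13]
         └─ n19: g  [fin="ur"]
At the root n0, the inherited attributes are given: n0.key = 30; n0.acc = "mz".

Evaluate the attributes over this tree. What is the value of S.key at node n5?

1. n0.key = 30  [given at root]
2. n0.acc = "mz"  [given at root]
3. n1.wid = -5  [terminal]
4. n2.wid = 24  [terminal]
5. n3.depth = 10  [a₁.wid - 14]
6. n3.lim = 29  [a₀.wid + 34]
7. n4.off = 1  [B.lim + B.depth - 38]
8. n4.pre = 26  [B.lim - 3]
9. n5.key = 26  [E.pre + E.off - 1]
10. n5.acc = "mn"  ["mn"]
11. n7.fin = "mv"  [terminal]
12. n6.tag = false  [false]
13. n6.lab = 19  [len(g.fin) + 17]
14. n8.off = 13  [len(S.acc) + 11]
15. n8.pre = 1  [(if C.tag then C.lab else S.key) - 25]
16. n9.fin = "kv"  [terminal]
17. n10.wid = -5  [terminal]
18. n8.wid = 22  [E.off + a.wid + 14]
19. n8.hot = "kvm"  [g.fin ++ "m"]
20. n5.pre = 30  [E.wid + C.lab - 11]
21. n4.wid = 28  [E.pre + E.off + 1]
22. n4.hot = "yq"  ["yq"]
23. n11.wid = 23  [terminal]
24. n13.key = 14  [14]
25. n13.acc = "kv"  ["kv"]
26. n14.off = 25  [S.key + 11]
27. n14.pre = -9  [S.key - 23]
28. n15.lim = 25  [terminal]
29. n16.cnt = 1  [terminal]
30. n14.wid = -6  [d.lim * -2 + 44]
31. n14.hot = "xp"  ["xp"]
32. n13.pre = 29  [E.wid + S.key + 21]
33. n17.off = 9  [S.pre - 20]
34. n17.pre = 0  [S.pre - 29]
35. n18.lim = 13  [terminal]
36. n19.fin = "ur"  [terminal]
37. n17.wid = 8  [E.pre + 8]
38. n17.hot = "urz"  [g.fin ++ "z"]
39. n12.tag = true  [S.pre > 28]
40. n12.lab = 10  [E.wid + S.pre - 27]
41. n3.env = false  [E.wid == B.depth]
42. n3.val = true  [true]
43. n0.pre = -3  [a₀.wid + 2]

26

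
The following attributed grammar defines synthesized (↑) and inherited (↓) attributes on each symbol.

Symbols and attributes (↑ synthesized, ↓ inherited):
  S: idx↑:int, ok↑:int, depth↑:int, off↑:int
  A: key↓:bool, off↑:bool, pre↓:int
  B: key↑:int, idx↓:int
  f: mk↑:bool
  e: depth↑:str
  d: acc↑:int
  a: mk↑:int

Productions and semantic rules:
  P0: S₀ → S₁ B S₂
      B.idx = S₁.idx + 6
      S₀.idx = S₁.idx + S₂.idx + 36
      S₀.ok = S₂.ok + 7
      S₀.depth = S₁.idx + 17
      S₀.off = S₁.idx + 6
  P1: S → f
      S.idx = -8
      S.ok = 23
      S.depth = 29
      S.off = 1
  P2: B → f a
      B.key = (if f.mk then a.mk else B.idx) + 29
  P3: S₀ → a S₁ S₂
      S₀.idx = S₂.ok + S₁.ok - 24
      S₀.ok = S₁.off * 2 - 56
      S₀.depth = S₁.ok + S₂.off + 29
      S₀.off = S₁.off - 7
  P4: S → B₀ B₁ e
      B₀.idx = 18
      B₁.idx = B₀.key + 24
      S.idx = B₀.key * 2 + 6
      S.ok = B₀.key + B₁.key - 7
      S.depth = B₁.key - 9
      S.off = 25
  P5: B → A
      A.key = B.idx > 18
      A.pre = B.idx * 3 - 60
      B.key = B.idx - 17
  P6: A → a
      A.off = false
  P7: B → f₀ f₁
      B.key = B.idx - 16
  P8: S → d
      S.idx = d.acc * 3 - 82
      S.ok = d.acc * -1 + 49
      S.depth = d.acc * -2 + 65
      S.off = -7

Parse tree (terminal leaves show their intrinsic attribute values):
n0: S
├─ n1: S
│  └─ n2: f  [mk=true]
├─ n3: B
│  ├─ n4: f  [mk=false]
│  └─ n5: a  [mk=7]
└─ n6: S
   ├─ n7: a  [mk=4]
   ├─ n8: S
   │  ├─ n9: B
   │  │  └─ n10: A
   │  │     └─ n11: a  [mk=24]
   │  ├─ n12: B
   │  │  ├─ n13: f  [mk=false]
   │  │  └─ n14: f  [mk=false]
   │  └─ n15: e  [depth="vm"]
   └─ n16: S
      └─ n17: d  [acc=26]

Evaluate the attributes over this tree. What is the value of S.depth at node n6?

25

1. n2.mk = true  [terminal]
2. n1.idx = -8  [-8]
3. n1.ok = 23  [23]
4. n1.depth = 29  [29]
5. n1.off = 1  [1]
6. n3.idx = -2  [S₁.idx + 6]
7. n4.mk = false  [terminal]
8. n5.mk = 7  [terminal]
9. n3.key = 27  [(if f.mk then a.mk else B.idx) + 29]
10. n7.mk = 4  [terminal]
11. n9.idx = 18  [18]
12. n10.key = false  [B.idx > 18]
13. n10.pre = -6  [B.idx * 3 - 60]
14. n11.mk = 24  [terminal]
15. n10.off = false  [false]
16. n9.key = 1  [B.idx - 17]
17. n12.idx = 25  [B₀.key + 24]
18. n13.mk = false  [terminal]
19. n14.mk = false  [terminal]
20. n12.key = 9  [B.idx - 16]
21. n15.depth = "vm"  [terminal]
22. n8.idx = 8  [B₀.key * 2 + 6]
23. n8.ok = 3  [B₀.key + B₁.key - 7]
24. n8.depth = 0  [B₁.key - 9]
25. n8.off = 25  [25]
26. n17.acc = 26  [terminal]
27. n16.idx = -4  [d.acc * 3 - 82]
28. n16.ok = 23  [d.acc * -1 + 49]
29. n16.depth = 13  [d.acc * -2 + 65]
30. n16.off = -7  [-7]
31. n6.idx = 2  [S₂.ok + S₁.ok - 24]
32. n6.ok = -6  [S₁.off * 2 - 56]
33. n6.depth = 25  [S₁.ok + S₂.off + 29]
34. n6.off = 18  [S₁.off - 7]
35. n0.idx = 30  [S₁.idx + S₂.idx + 36]
36. n0.ok = 1  [S₂.ok + 7]
37. n0.depth = 9  [S₁.idx + 17]
38. n0.off = -2  [S₁.idx + 6]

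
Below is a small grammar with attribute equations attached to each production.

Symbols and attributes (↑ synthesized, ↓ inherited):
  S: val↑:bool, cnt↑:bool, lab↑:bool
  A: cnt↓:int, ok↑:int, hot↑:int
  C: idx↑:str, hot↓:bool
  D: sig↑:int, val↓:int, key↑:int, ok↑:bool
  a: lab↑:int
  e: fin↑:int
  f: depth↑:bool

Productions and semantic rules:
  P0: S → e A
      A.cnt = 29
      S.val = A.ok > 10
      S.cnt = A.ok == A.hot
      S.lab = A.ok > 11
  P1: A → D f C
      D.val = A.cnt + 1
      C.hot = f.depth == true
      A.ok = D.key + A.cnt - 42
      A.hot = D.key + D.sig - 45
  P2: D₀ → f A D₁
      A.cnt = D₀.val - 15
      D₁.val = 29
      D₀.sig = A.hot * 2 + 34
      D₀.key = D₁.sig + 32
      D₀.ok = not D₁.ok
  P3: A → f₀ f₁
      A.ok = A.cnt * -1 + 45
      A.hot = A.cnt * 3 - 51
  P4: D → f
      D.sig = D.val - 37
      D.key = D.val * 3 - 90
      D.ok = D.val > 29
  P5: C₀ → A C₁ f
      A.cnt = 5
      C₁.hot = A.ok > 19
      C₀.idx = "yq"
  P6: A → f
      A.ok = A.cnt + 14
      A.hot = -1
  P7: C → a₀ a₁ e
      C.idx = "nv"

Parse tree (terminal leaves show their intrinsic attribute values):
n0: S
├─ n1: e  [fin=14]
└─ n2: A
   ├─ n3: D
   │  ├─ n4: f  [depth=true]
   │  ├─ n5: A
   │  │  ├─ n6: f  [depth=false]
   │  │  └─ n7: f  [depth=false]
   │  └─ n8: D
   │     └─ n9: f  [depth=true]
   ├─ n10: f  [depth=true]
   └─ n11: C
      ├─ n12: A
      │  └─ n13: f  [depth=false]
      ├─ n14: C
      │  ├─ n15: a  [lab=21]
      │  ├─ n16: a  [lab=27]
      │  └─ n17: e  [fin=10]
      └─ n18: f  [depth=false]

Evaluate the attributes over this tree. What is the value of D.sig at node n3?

1. n1.fin = 14  [terminal]
2. n2.cnt = 29  [29]
3. n3.val = 30  [A.cnt + 1]
4. n4.depth = true  [terminal]
5. n5.cnt = 15  [D₀.val - 15]
6. n6.depth = false  [terminal]
7. n7.depth = false  [terminal]
8. n5.ok = 30  [A.cnt * -1 + 45]
9. n5.hot = -6  [A.cnt * 3 - 51]
10. n8.val = 29  [29]
11. n9.depth = true  [terminal]
12. n8.sig = -8  [D.val - 37]
13. n8.key = -3  [D.val * 3 - 90]
14. n8.ok = false  [D.val > 29]
15. n3.sig = 22  [A.hot * 2 + 34]
16. n3.key = 24  [D₁.sig + 32]
17. n3.ok = true  [not D₁.ok]
18. n10.depth = true  [terminal]
19. n11.hot = true  [f.depth == true]
20. n12.cnt = 5  [5]
21. n13.depth = false  [terminal]
22. n12.ok = 19  [A.cnt + 14]
23. n12.hot = -1  [-1]
24. n14.hot = false  [A.ok > 19]
25. n15.lab = 21  [terminal]
26. n16.lab = 27  [terminal]
27. n17.fin = 10  [terminal]
28. n14.idx = "nv"  ["nv"]
29. n18.depth = false  [terminal]
30. n11.idx = "yq"  ["yq"]
31. n2.ok = 11  [D.key + A.cnt - 42]
32. n2.hot = 1  [D.key + D.sig - 45]
33. n0.val = true  [A.ok > 10]
34. n0.cnt = false  [A.ok == A.hot]
35. n0.lab = false  [A.ok > 11]

22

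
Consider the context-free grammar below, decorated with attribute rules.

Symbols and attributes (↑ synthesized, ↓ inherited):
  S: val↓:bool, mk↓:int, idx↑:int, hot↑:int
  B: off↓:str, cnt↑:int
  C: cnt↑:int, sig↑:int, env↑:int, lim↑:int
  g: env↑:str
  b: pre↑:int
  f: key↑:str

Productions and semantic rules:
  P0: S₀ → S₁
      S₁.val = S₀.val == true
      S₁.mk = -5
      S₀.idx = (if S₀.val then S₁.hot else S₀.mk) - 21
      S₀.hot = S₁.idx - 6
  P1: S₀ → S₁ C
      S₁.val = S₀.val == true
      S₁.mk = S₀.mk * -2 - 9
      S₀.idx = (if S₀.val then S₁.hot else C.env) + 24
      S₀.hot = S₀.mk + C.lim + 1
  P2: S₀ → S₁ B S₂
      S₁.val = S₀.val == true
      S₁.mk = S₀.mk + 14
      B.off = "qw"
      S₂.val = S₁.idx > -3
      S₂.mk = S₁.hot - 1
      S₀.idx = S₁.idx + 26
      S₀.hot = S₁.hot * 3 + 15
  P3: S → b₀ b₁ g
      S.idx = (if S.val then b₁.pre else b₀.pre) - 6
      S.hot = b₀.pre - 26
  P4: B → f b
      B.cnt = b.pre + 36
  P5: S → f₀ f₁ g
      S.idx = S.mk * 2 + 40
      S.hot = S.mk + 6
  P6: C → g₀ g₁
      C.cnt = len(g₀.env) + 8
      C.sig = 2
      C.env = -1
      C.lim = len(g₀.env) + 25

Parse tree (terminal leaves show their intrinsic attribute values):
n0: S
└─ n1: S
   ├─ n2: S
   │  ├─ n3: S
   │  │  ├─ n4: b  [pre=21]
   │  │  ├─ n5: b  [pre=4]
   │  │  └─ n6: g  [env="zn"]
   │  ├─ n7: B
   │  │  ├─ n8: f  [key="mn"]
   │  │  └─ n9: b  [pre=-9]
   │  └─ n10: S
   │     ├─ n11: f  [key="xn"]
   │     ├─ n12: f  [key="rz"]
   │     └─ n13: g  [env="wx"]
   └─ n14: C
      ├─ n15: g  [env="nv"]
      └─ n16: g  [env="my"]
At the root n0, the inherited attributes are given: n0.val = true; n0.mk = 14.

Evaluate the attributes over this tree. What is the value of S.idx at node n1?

24

1. n0.val = true  [given at root]
2. n0.mk = 14  [given at root]
3. n1.val = true  [S₀.val == true]
4. n1.mk = -5  [-5]
5. n2.val = true  [S₀.val == true]
6. n2.mk = 1  [S₀.mk * -2 - 9]
7. n3.val = true  [S₀.val == true]
8. n3.mk = 15  [S₀.mk + 14]
9. n4.pre = 21  [terminal]
10. n5.pre = 4  [terminal]
11. n6.env = "zn"  [terminal]
12. n3.idx = -2  [(if S.val then b₁.pre else b₀.pre) - 6]
13. n3.hot = -5  [b₀.pre - 26]
14. n7.off = "qw"  ["qw"]
15. n8.key = "mn"  [terminal]
16. n9.pre = -9  [terminal]
17. n7.cnt = 27  [b.pre + 36]
18. n10.val = true  [S₁.idx > -3]
19. n10.mk = -6  [S₁.hot - 1]
20. n11.key = "xn"  [terminal]
21. n12.key = "rz"  [terminal]
22. n13.env = "wx"  [terminal]
23. n10.idx = 28  [S.mk * 2 + 40]
24. n10.hot = 0  [S.mk + 6]
25. n2.idx = 24  [S₁.idx + 26]
26. n2.hot = 0  [S₁.hot * 3 + 15]
27. n15.env = "nv"  [terminal]
28. n16.env = "my"  [terminal]
29. n14.cnt = 10  [len(g₀.env) + 8]
30. n14.sig = 2  [2]
31. n14.env = -1  [-1]
32. n14.lim = 27  [len(g₀.env) + 25]
33. n1.idx = 24  [(if S₀.val then S₁.hot else C.env) + 24]
34. n1.hot = 23  [S₀.mk + C.lim + 1]
35. n0.idx = 2  [(if S₀.val then S₁.hot else S₀.mk) - 21]
36. n0.hot = 18  [S₁.idx - 6]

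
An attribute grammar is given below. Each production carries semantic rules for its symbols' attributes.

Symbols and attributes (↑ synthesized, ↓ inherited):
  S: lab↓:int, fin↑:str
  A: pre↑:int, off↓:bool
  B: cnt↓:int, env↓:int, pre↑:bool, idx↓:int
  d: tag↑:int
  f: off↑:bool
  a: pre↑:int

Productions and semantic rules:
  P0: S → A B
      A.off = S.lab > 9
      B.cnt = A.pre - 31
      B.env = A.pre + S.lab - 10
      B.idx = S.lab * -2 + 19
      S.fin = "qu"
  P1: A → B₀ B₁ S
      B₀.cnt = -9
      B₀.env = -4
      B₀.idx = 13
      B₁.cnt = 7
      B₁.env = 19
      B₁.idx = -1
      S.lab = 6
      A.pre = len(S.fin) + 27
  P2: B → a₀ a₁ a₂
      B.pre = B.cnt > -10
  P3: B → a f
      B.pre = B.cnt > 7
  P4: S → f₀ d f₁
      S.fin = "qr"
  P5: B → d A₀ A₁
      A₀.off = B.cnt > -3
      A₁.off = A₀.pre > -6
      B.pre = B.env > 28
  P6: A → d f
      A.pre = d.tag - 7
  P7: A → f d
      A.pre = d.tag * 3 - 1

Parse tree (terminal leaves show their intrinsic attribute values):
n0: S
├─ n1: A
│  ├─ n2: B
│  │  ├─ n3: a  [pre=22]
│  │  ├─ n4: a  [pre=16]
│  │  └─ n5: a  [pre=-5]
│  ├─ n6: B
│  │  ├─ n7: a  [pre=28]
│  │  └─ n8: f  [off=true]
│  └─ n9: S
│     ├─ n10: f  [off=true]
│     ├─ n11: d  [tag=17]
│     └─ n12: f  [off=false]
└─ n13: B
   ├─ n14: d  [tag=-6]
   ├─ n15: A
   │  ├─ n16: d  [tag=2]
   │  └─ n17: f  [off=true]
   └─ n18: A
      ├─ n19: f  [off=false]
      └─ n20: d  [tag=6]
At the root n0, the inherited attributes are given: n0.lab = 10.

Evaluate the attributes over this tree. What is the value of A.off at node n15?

true

1. n0.lab = 10  [given at root]
2. n1.off = true  [S.lab > 9]
3. n2.cnt = -9  [-9]
4. n2.env = -4  [-4]
5. n2.idx = 13  [13]
6. n3.pre = 22  [terminal]
7. n4.pre = 16  [terminal]
8. n5.pre = -5  [terminal]
9. n2.pre = true  [B.cnt > -10]
10. n6.cnt = 7  [7]
11. n6.env = 19  [19]
12. n6.idx = -1  [-1]
13. n7.pre = 28  [terminal]
14. n8.off = true  [terminal]
15. n6.pre = false  [B.cnt > 7]
16. n9.lab = 6  [6]
17. n10.off = true  [terminal]
18. n11.tag = 17  [terminal]
19. n12.off = false  [terminal]
20. n9.fin = "qr"  ["qr"]
21. n1.pre = 29  [len(S.fin) + 27]
22. n13.cnt = -2  [A.pre - 31]
23. n13.env = 29  [A.pre + S.lab - 10]
24. n13.idx = -1  [S.lab * -2 + 19]
25. n14.tag = -6  [terminal]
26. n15.off = true  [B.cnt > -3]
27. n16.tag = 2  [terminal]
28. n17.off = true  [terminal]
29. n15.pre = -5  [d.tag - 7]
30. n18.off = true  [A₀.pre > -6]
31. n19.off = false  [terminal]
32. n20.tag = 6  [terminal]
33. n18.pre = 17  [d.tag * 3 - 1]
34. n13.pre = true  [B.env > 28]
35. n0.fin = "qu"  ["qu"]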